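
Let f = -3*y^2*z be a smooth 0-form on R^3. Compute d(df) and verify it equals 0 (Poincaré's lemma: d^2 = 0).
d(df) = 0

Step 1: df = sum_i (∂f/∂x_i) dx_i = (0) dx + (-6*y*z) dy + (-3*y^2) dz.
Step 2: Apply d again. Using the 1-form formula, the coefficient of dx ∧ dy in d(df) is ∂^2 f/∂x ∂y - ∂^2 f/∂y ∂x = (0) - (0) = 0 (equality of mixed partials for smooth f).
Similarly for dx ∧ dz and dy ∧ dz — all coefficients vanish. So d(df) = 0.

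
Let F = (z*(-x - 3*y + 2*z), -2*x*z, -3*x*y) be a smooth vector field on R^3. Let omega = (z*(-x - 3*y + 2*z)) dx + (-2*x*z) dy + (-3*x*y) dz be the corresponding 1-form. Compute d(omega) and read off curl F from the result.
d(omega) = (-x) dy ∧ dz + (-x + 4*z) dz ∧ dx + (z) dx ∧ dy; curl F = (-x, -x + 4*z, z)

d omega = sum_{i<j} (∂f_j/∂x_i - ∂f_i/∂x_j) dx_i ∧ dx_j. Under the identification (dy ∧ dz, dz ∧ dx, dx ∧ dy) ↔ (e_x, e_y, e_z), the coefficients are exactly the components of curl F. Compute:
  ∂R/∂y - ∂Q/∂z = (-3*x) - (-2*x) = -x
  ∂P/∂z - ∂R/∂x = (-x - 3*y + 4*z) - (-3*y) = -x + 4*z
  ∂Q/∂x - ∂P/∂y = (-2*z) - (-3*z) = z.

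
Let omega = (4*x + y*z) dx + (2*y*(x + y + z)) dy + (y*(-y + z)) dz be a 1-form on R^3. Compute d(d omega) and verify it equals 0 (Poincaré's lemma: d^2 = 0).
d(d omega) = 0

Step 1: d omega = sum_{i<j} (∂f_j/∂x_i - ∂f_i/∂x_j) dx_i ∧ dx_j:
  coeff of dx ∧ dy: 2*y - z
  coeff of dx ∧ dz: -y
  coeff of dy ∧ dz: -4*y + z
Step 2: Apply d again to each 2-form coefficient. The only possible 3-form in R^3 is dx ∧ dy ∧ dz, with coefficient
  ∂(coeff of dy∧dz)/∂x - ∂(coeff of dx∧dz)/∂y + ∂(coeff of dx∧dy)/∂z
  = ∂/∂x (-4*y + z) - ∂/∂y (-y) + ∂/∂z (2*y - z).
Each of these terms simplifies to sums of mixed partials that cancel in pairs. The result is 0 (by equality of mixed partials for smooth functions — Schwarz / Clairaut).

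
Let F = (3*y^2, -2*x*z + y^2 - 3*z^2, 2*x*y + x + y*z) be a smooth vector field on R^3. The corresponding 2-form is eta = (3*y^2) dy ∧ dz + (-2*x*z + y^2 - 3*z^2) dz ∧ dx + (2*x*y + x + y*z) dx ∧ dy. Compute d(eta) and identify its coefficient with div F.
d(eta) = (3*y) dx ∧ dy ∧ dz; div F = 3*y

For a 2-form in R^3 of the form above, applying d gives a 3-form with coefficient ∂P/∂x + ∂Q/∂y + ∂R/∂z:
  ∂P/∂x = 0
  ∂Q/∂y = 2*y
  ∂R/∂z = y
Sum = 3*y, which is exactly div F.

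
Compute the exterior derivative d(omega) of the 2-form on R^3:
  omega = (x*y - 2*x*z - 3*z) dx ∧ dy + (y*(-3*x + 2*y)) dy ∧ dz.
d(omega) = (-2*x - 3*y - 3) dx ∧ dy ∧ dz

For a 2-form omega = sum_{i<j} g_{ij} dx_i ∧ dx_j, the exterior derivative is
  d(omega) = sum_{i<j} d(g_{ij}) ∧ dx_i ∧ dx_j = sum_{i<j, k} (∂g_{ij}/∂x_k) dx_k ∧ dx_i ∧ dx_j.
Expand each term, using dx_k ∧ dx_i ∧ dx_j = sgn(permutation) dx_{(a)} ∧ dx_{(b)} ∧ dx_{(c)} with (a < b < c) sorted:
  d(x*y - 2*x*z - 3*z) includes (∂/∂z)(x*y - 2*x*z - 3*z) dz = (-2*x - 3) dz, which multiplied by dx ∧ dy gives (-2*x - 3) dx ∧ dy ∧ dz
  d(y*(-3*x + 2*y)) includes (∂/∂x)(y*(-3*x + 2*y)) dx = (-3*y) dx, which multiplied by dy ∧ dz gives (-3*y) dx ∧ dy ∧ dz
Collecting like 3-forms: d(omega) = (-2*x - 3*y - 3) dx ∧ dy ∧ dz.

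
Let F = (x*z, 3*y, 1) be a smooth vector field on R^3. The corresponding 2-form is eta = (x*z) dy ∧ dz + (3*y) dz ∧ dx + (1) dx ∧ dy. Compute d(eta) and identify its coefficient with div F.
d(eta) = (z + 3) dx ∧ dy ∧ dz; div F = z + 3

For a 2-form in R^3 of the form above, applying d gives a 3-form with coefficient ∂P/∂x + ∂Q/∂y + ∂R/∂z:
  ∂P/∂x = z
  ∂Q/∂y = 3
  ∂R/∂z = 0
Sum = z + 3, which is exactly div F.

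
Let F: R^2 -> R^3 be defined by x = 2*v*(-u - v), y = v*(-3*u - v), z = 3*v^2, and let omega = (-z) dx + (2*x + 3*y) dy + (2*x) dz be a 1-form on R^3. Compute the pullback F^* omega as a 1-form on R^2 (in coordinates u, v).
F^* omega = (v^2*(39*u + 27*v)) du + (v*(39*u^2 + 29*u*v + 2*v^2)) dv

Using F^*(f dg) = (f ∘ F) d(g ∘ F), substitute each coordinate x_i by F_i(u, v) in f_i, and replace dx_i by d F_i = (∂F_i/∂u) du + (∂F_i/∂v) dv.
  For the x component: f_1(F) = -3*v^2; d F_1 = (-2*v) du + (-2*u - 4*v) dv
  For the y component: f_2(F) = v*(-13*u - 7*v); d F_2 = (-3*v) du + (-3*u - 2*v) dv
  For the z component: f_3(F) = 4*v*(-u - v); d F_3 = (0) du + (6*v) dv
Combining and collecting du, dv coefficients:
  coeff of du: v^2*(39*u + 27*v)
  coeff of dv: v*(39*u^2 + 29*u*v + 2*v^2)
F^* omega = (v^2*(39*u + 27*v)) du + (v*(39*u^2 + 29*u*v + 2*v^2)) dv.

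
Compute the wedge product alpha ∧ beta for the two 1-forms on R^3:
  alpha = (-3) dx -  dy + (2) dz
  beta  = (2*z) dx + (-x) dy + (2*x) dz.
alpha ∧ beta = (3*x + 2*z) dx ∧ dy + (-6*x - 4*z) dx ∧ dz

Distribute the wedge, using dx_i ∧ dx_j = -dx_j ∧ dx_i and dx_i ∧ dx_i = 0. For each pair (i, j) with i < j, the coefficient of dx_i ∧ dx_j in alpha ∧ beta is (alpha_i * beta_j - alpha_j * beta_i). Collecting: alpha ∧ beta = (3*x + 2*z) dx ∧ dy + (-6*x - 4*z) dx ∧ dz.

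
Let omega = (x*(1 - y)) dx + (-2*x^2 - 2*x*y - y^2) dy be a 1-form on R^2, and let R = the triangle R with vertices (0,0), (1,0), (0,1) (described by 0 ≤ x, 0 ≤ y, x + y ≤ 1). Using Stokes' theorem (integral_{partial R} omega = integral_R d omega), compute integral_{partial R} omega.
integral_(partial R) omega = -5/6

Stokes: integral_partial_R omega = integral_R d omega with d omega = (∂Q/∂x - ∂P/∂y) dx ∧ dy.
  ∂Q/∂x = -4*x - 2*y
  ∂P/∂y = -x
  integrand = ∂Q/∂x - ∂P/∂y = -3*x - 2*y.
Integrating over R: integral_0^1 integral_0^{1-x} (-3*x - 2*y) dy dx = -5/6.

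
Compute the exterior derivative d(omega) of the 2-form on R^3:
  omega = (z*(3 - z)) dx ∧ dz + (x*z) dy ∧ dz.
d(omega) = (z) dx ∧ dy ∧ dz

For a 2-form omega = sum_{i<j} g_{ij} dx_i ∧ dx_j, the exterior derivative is
  d(omega) = sum_{i<j} d(g_{ij}) ∧ dx_i ∧ dx_j = sum_{i<j, k} (∂g_{ij}/∂x_k) dx_k ∧ dx_i ∧ dx_j.
Expand each term, using dx_k ∧ dx_i ∧ dx_j = sgn(permutation) dx_{(a)} ∧ dx_{(b)} ∧ dx_{(c)} with (a < b < c) sorted:
  d(x*z) includes (∂/∂x)(x*z) dx = (z) dx, which multiplied by dy ∧ dz gives (z) dx ∧ dy ∧ dz
Collecting like 3-forms: d(omega) = (z) dx ∧ dy ∧ dz.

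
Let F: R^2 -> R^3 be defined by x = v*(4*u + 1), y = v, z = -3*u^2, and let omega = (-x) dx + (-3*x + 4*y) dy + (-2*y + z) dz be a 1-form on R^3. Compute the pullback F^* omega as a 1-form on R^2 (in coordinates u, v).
F^* omega = (18*u^3 - 16*u*v^2 + 12*u*v - 4*v^2) du + (4*u*v*(-4*u - 5)) dv

Using F^*(f dg) = (f ∘ F) d(g ∘ F), substitute each coordinate x_i by F_i(u, v) in f_i, and replace dx_i by d F_i = (∂F_i/∂u) du + (∂F_i/∂v) dv.
  For the x component: f_1(F) = v*(-4*u - 1); d F_1 = (4*v) du + (4*u + 1) dv
  For the y component: f_2(F) = v*(1 - 12*u); d F_2 = (0) du + (1) dv
  For the z component: f_3(F) = -3*u^2 - 2*v; d F_3 = (-6*u) du + (0) dv
Combining and collecting du, dv coefficients:
  coeff of du: 18*u^3 - 16*u*v^2 + 12*u*v - 4*v^2
  coeff of dv: 4*u*v*(-4*u - 5)
F^* omega = (18*u^3 - 16*u*v^2 + 12*u*v - 4*v^2) du + (4*u*v*(-4*u - 5)) dv.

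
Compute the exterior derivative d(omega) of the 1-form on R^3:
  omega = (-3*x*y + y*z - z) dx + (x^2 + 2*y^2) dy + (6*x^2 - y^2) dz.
d(omega) = (5*x - z) dx ∧ dy + (12*x - y + 1) dx ∧ dz + (-2*y) dy ∧ dz

For a 1-form omega = sum_i f_i dx_i, the exterior derivative is
  d(omega) = sum_{i < j} (∂f_j/∂x_i - ∂f_i/∂x_j) dx_i ∧ dx_j.
  coefficient of dx ∧ dy: ∂f_2/∂x - ∂f_1/∂y = ∂(x^2 + 2*y^2)/∂x - ∂(-3*x*y + y*z - z)/∂y = 5*x - z
  coefficient of dx ∧ dz: ∂f_3/∂x - ∂f_1/∂z = ∂(6*x^2 - y^2)/∂x - ∂(-3*x*y + y*z - z)/∂z = 12*x - y + 1
  coefficient of dy ∧ dz: ∂f_3/∂y - ∂f_2/∂z = ∂(6*x^2 - y^2)/∂y - ∂(x^2 + 2*y^2)/∂z = -2*y
Assembling: d(omega) = (5*x - z) dx ∧ dy + (12*x - y + 1) dx ∧ dz + (-2*y) dy ∧ dz.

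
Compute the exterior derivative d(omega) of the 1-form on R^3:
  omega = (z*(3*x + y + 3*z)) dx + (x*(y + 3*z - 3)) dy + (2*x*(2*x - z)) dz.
d(omega) = (y + 2*z - 3) dx ∧ dy + (5*x - y - 8*z) dx ∧ dz + (-3*x) dy ∧ dz

For a 1-form omega = sum_i f_i dx_i, the exterior derivative is
  d(omega) = sum_{i < j} (∂f_j/∂x_i - ∂f_i/∂x_j) dx_i ∧ dx_j.
  coefficient of dx ∧ dy: ∂f_2/∂x - ∂f_1/∂y = ∂(x*(y + 3*z - 3))/∂x - ∂(z*(3*x + y + 3*z))/∂y = y + 2*z - 3
  coefficient of dx ∧ dz: ∂f_3/∂x - ∂f_1/∂z = ∂(2*x*(2*x - z))/∂x - ∂(z*(3*x + y + 3*z))/∂z = 5*x - y - 8*z
  coefficient of dy ∧ dz: ∂f_3/∂y - ∂f_2/∂z = ∂(2*x*(2*x - z))/∂y - ∂(x*(y + 3*z - 3))/∂z = -3*x
Assembling: d(omega) = (y + 2*z - 3) dx ∧ dy + (5*x - y - 8*z) dx ∧ dz + (-3*x) dy ∧ dz.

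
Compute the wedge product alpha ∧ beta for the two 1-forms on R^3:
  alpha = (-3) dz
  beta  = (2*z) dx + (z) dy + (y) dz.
alpha ∧ beta = (6*z) dx ∧ dz + (3*z) dy ∧ dz

Distribute the wedge, using dx_i ∧ dx_j = -dx_j ∧ dx_i and dx_i ∧ dx_i = 0. For each pair (i, j) with i < j, the coefficient of dx_i ∧ dx_j in alpha ∧ beta is (alpha_i * beta_j - alpha_j * beta_i). Collecting: alpha ∧ beta = (6*z) dx ∧ dz + (3*z) dy ∧ dz.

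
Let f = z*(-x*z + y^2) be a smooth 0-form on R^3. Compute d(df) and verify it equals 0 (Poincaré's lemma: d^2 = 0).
d(df) = 0

Step 1: df = sum_i (∂f/∂x_i) dx_i = (-z^2) dx + (2*y*z) dy + (-2*x*z + y^2) dz.
Step 2: Apply d again. Using the 1-form formula, the coefficient of dx ∧ dy in d(df) is ∂^2 f/∂x ∂y - ∂^2 f/∂y ∂x = (0) - (0) = 0 (equality of mixed partials for smooth f).
Similarly for dx ∧ dz and dy ∧ dz — all coefficients vanish. So d(df) = 0.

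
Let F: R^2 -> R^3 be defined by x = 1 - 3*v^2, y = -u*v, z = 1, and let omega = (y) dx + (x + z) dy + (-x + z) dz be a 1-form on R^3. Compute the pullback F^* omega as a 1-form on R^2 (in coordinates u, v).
F^* omega = (v*(3*v^2 - 2)) du + (u*(9*v^2 - 2)) dv

Using F^*(f dg) = (f ∘ F) d(g ∘ F), substitute each coordinate x_i by F_i(u, v) in f_i, and replace dx_i by d F_i = (∂F_i/∂u) du + (∂F_i/∂v) dv.
  For the x component: f_1(F) = -u*v; d F_1 = (0) du + (-6*v) dv
  For the y component: f_2(F) = 2 - 3*v^2; d F_2 = (-v) du + (-u) dv
  For the z component: f_3(F) = 3*v^2; d F_3 = (0) du + (0) dv
Combining and collecting du, dv coefficients:
  coeff of du: v*(3*v^2 - 2)
  coeff of dv: u*(9*v^2 - 2)
F^* omega = (v*(3*v^2 - 2)) du + (u*(9*v^2 - 2)) dv.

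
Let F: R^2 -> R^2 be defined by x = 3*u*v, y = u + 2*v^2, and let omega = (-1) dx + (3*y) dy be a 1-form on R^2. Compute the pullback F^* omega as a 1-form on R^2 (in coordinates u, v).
F^* omega = (3*u + 6*v^2 - 3*v) du + (12*u*v - 3*u + 24*v^3) dv

Using F^*(f dg) = (f ∘ F) d(g ∘ F), substitute each coordinate x_i by F_i(u, v) in f_i, and replace dx_i by d F_i = (∂F_i/∂u) du + (∂F_i/∂v) dv.
  For the x component: f_1(F) = -1; d F_1 = (3*v) du + (3*u) dv
  For the y component: f_2(F) = 3*u + 6*v^2; d F_2 = (1) du + (4*v) dv
Combining and collecting du, dv coefficients:
  coeff of du: 3*u + 6*v^2 - 3*v
  coeff of dv: 12*u*v - 3*u + 24*v^3
F^* omega = (3*u + 6*v^2 - 3*v) du + (12*u*v - 3*u + 24*v^3) dv.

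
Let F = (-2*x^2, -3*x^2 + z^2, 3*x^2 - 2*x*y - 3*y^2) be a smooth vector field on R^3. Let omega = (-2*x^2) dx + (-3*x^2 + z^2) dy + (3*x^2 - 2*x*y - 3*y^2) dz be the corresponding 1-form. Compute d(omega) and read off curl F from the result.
d(omega) = (-2*x - 6*y - 2*z) dy ∧ dz + (-6*x + 2*y) dz ∧ dx + (-6*x) dx ∧ dy; curl F = (-2*x - 6*y - 2*z, -6*x + 2*y, -6*x)

d omega = sum_{i<j} (∂f_j/∂x_i - ∂f_i/∂x_j) dx_i ∧ dx_j. Under the identification (dy ∧ dz, dz ∧ dx, dx ∧ dy) ↔ (e_x, e_y, e_z), the coefficients are exactly the components of curl F. Compute:
  ∂R/∂y - ∂Q/∂z = (-2*x - 6*y) - (2*z) = -2*x - 6*y - 2*z
  ∂P/∂z - ∂R/∂x = (0) - (6*x - 2*y) = -6*x + 2*y
  ∂Q/∂x - ∂P/∂y = (-6*x) - (0) = -6*x.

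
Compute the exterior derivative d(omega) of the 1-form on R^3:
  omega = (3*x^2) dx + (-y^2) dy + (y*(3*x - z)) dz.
d(omega) = (3*y) dx ∧ dz + (3*x - z) dy ∧ dz

For a 1-form omega = sum_i f_i dx_i, the exterior derivative is
  d(omega) = sum_{i < j} (∂f_j/∂x_i - ∂f_i/∂x_j) dx_i ∧ dx_j.
  coefficient of dx ∧ dz: ∂f_3/∂x - ∂f_1/∂z = ∂(y*(3*x - z))/∂x - ∂(3*x^2)/∂z = 3*y
  coefficient of dy ∧ dz: ∂f_3/∂y - ∂f_2/∂z = ∂(y*(3*x - z))/∂y - ∂(-y^2)/∂z = 3*x - z
Assembling: d(omega) = (3*y) dx ∧ dz + (3*x - z) dy ∧ dz.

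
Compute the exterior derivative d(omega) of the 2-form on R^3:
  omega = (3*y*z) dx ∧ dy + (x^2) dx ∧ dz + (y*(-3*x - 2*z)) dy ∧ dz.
d(omega) = 0

For a 2-form omega = sum_{i<j} g_{ij} dx_i ∧ dx_j, the exterior derivative is
  d(omega) = sum_{i<j} d(g_{ij}) ∧ dx_i ∧ dx_j = sum_{i<j, k} (∂g_{ij}/∂x_k) dx_k ∧ dx_i ∧ dx_j.
Expand each term, using dx_k ∧ dx_i ∧ dx_j = sgn(permutation) dx_{(a)} ∧ dx_{(b)} ∧ dx_{(c)} with (a < b < c) sorted:
  d(3*y*z) includes (∂/∂z)(3*y*z) dz = (3*y) dz, which multiplied by dx ∧ dy gives (3*y) dx ∧ dy ∧ dz
  d(y*(-3*x - 2*z)) includes (∂/∂x)(y*(-3*x - 2*z)) dx = (-3*y) dx, which multiplied by dy ∧ dz gives (-3*y) dx ∧ dy ∧ dz
Collecting like 3-forms: d(omega) = 0.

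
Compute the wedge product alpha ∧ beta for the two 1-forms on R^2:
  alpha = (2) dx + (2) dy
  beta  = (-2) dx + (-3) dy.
alpha ∧ beta = (-2) dx ∧ dy

Distribute the wedge, using dx_i ∧ dx_j = -dx_j ∧ dx_i and dx_i ∧ dx_i = 0. For each pair (i, j) with i < j, the coefficient of dx_i ∧ dx_j in alpha ∧ beta is (alpha_i * beta_j - alpha_j * beta_i). Collecting: alpha ∧ beta = (-2) dx ∧ dy.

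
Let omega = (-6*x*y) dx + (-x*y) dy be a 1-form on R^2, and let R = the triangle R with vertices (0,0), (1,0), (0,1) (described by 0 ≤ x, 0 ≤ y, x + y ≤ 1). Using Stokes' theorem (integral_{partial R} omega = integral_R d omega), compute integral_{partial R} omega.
integral_(partial R) omega = 5/6

Stokes: integral_partial_R omega = integral_R d omega with d omega = (∂Q/∂x - ∂P/∂y) dx ∧ dy.
  ∂Q/∂x = -y
  ∂P/∂y = -6*x
  integrand = ∂Q/∂x - ∂P/∂y = 6*x - y.
Integrating over R: integral_0^1 integral_0^{1-x} (6*x - y) dy dx = 5/6.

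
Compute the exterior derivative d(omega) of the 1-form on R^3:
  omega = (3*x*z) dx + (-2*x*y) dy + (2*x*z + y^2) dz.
d(omega) = (-2*y) dx ∧ dy + (-3*x + 2*z) dx ∧ dz + (2*y) dy ∧ dz

For a 1-form omega = sum_i f_i dx_i, the exterior derivative is
  d(omega) = sum_{i < j} (∂f_j/∂x_i - ∂f_i/∂x_j) dx_i ∧ dx_j.
  coefficient of dx ∧ dy: ∂f_2/∂x - ∂f_1/∂y = ∂(-2*x*y)/∂x - ∂(3*x*z)/∂y = -2*y
  coefficient of dx ∧ dz: ∂f_3/∂x - ∂f_1/∂z = ∂(2*x*z + y^2)/∂x - ∂(3*x*z)/∂z = -3*x + 2*z
  coefficient of dy ∧ dz: ∂f_3/∂y - ∂f_2/∂z = ∂(2*x*z + y^2)/∂y - ∂(-2*x*y)/∂z = 2*y
Assembling: d(omega) = (-2*y) dx ∧ dy + (-3*x + 2*z) dx ∧ dz + (2*y) dy ∧ dz.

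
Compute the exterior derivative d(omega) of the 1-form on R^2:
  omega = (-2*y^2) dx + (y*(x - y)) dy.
d(omega) = (5*y) dx ∧ dy

For a 1-form omega = sum_i f_i dx_i, the exterior derivative is
  d(omega) = sum_{i < j} (∂f_j/∂x_i - ∂f_i/∂x_j) dx_i ∧ dx_j.
  coefficient of dx ∧ dy: ∂f_2/∂x - ∂f_1/∂y = ∂(y*(x - y))/∂x - ∂(-2*y^2)/∂y = 5*y
Assembling: d(omega) = (5*y) dx ∧ dy.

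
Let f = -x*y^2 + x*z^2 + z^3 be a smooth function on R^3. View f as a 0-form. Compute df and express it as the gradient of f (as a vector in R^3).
df = (-y^2 + z^2) dx + (-2*x*y) dy + (z*(2*x + 3*z)) dz; grad f = (-y^2 + z^2, -2*x*y, z*(2*x + 3*z))

For a 0-form f, d f = (∂f/∂x) dx + (∂f/∂y) dy + (∂f/∂z) dz. The components of the vector representation are exactly the entries of grad f in Cartesian coordinates:
  ∂f/∂x = -y^2 + z^2
  ∂f/∂y = -2*x*y
  ∂f/∂z = z*(2*x + 3*z).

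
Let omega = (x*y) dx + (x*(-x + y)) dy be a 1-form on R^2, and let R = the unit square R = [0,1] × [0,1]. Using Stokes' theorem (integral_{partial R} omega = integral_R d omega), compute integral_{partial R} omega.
integral_(partial R) omega = -1

Stokes: integral_partial_R omega = integral_R d omega with d omega = (∂Q/∂x - ∂P/∂y) dx ∧ dy.
  ∂Q/∂x = -2*x + y
  ∂P/∂y = x
  integrand = ∂Q/∂x - ∂P/∂y = -3*x + y.
Integrating over R: integral_0^1 integral_0^1 (-3*x + y) dx dy = -1.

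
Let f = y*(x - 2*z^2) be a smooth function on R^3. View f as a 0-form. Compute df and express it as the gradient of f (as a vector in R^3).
df = (y) dx + (x - 2*z^2) dy + (-4*y*z) dz; grad f = (y, x - 2*z^2, -4*y*z)

For a 0-form f, d f = (∂f/∂x) dx + (∂f/∂y) dy + (∂f/∂z) dz. The components of the vector representation are exactly the entries of grad f in Cartesian coordinates:
  ∂f/∂x = y
  ∂f/∂y = x - 2*z^2
  ∂f/∂z = -4*y*z.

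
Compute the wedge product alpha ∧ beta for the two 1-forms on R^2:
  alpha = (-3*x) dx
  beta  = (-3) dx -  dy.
alpha ∧ beta = (3*x) dx ∧ dy

Distribute the wedge, using dx_i ∧ dx_j = -dx_j ∧ dx_i and dx_i ∧ dx_i = 0. For each pair (i, j) with i < j, the coefficient of dx_i ∧ dx_j in alpha ∧ beta is (alpha_i * beta_j - alpha_j * beta_i). Collecting: alpha ∧ beta = (3*x) dx ∧ dy.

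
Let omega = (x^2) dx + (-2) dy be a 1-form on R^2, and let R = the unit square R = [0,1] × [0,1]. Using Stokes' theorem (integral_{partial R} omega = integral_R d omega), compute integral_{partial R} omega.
integral_(partial R) omega = 0

Stokes: integral_partial_R omega = integral_R d omega with d omega = (∂Q/∂x - ∂P/∂y) dx ∧ dy.
  ∂Q/∂x = 0
  ∂P/∂y = 0
  integrand = ∂Q/∂x - ∂P/∂y = 0.
Integrating over R: integral_0^1 integral_0^1 (0) dx dy = 0.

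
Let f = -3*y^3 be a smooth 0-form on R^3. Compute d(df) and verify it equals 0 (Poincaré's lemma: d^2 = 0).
d(df) = 0

Step 1: df = sum_i (∂f/∂x_i) dx_i = (0) dx + (-9*y^2) dy + (0) dz.
Step 2: Apply d again. Using the 1-form formula, the coefficient of dx ∧ dy in d(df) is ∂^2 f/∂x ∂y - ∂^2 f/∂y ∂x = (0) - (0) = 0 (equality of mixed partials for smooth f).
Similarly for dx ∧ dz and dy ∧ dz — all coefficients vanish. So d(df) = 0.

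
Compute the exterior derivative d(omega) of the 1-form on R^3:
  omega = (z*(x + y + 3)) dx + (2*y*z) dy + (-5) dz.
d(omega) = (-z) dx ∧ dy + (-x - y - 3) dx ∧ dz + (-2*y) dy ∧ dz

For a 1-form omega = sum_i f_i dx_i, the exterior derivative is
  d(omega) = sum_{i < j} (∂f_j/∂x_i - ∂f_i/∂x_j) dx_i ∧ dx_j.
  coefficient of dx ∧ dy: ∂f_2/∂x - ∂f_1/∂y = ∂(2*y*z)/∂x - ∂(z*(x + y + 3))/∂y = -z
  coefficient of dx ∧ dz: ∂f_3/∂x - ∂f_1/∂z = ∂(-5)/∂x - ∂(z*(x + y + 3))/∂z = -x - y - 3
  coefficient of dy ∧ dz: ∂f_3/∂y - ∂f_2/∂z = ∂(-5)/∂y - ∂(2*y*z)/∂z = -2*y
Assembling: d(omega) = (-z) dx ∧ dy + (-x - y - 3) dx ∧ dz + (-2*y) dy ∧ dz.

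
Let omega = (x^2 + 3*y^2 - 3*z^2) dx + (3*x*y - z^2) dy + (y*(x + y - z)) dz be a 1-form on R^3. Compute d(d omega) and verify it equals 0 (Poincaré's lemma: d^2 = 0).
d(d omega) = 0

Step 1: d omega = sum_{i<j} (∂f_j/∂x_i - ∂f_i/∂x_j) dx_i ∧ dx_j:
  coeff of dx ∧ dy: -3*y
  coeff of dx ∧ dz: y + 6*z
  coeff of dy ∧ dz: x + 2*y + z
Step 2: Apply d again to each 2-form coefficient. The only possible 3-form in R^3 is dx ∧ dy ∧ dz, with coefficient
  ∂(coeff of dy∧dz)/∂x - ∂(coeff of dx∧dz)/∂y + ∂(coeff of dx∧dy)/∂z
  = ∂/∂x (x + 2*y + z) - ∂/∂y (y + 6*z) + ∂/∂z (-3*y).
Each of these terms simplifies to sums of mixed partials that cancel in pairs. The result is 0 (by equality of mixed partials for smooth functions — Schwarz / Clairaut).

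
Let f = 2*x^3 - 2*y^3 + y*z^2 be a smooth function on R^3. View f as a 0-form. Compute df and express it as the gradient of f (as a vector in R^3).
df = (6*x^2) dx + (-6*y^2 + z^2) dy + (2*y*z) dz; grad f = (6*x^2, -6*y^2 + z^2, 2*y*z)

For a 0-form f, d f = (∂f/∂x) dx + (∂f/∂y) dy + (∂f/∂z) dz. The components of the vector representation are exactly the entries of grad f in Cartesian coordinates:
  ∂f/∂x = 6*x^2
  ∂f/∂y = -6*y^2 + z^2
  ∂f/∂z = 2*y*z.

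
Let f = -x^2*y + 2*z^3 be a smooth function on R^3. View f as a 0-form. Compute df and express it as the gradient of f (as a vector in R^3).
df = (-2*x*y) dx + (-x^2) dy + (6*z^2) dz; grad f = (-2*x*y, -x^2, 6*z^2)

For a 0-form f, d f = (∂f/∂x) dx + (∂f/∂y) dy + (∂f/∂z) dz. The components of the vector representation are exactly the entries of grad f in Cartesian coordinates:
  ∂f/∂x = -2*x*y
  ∂f/∂y = -x^2
  ∂f/∂z = 6*z^2.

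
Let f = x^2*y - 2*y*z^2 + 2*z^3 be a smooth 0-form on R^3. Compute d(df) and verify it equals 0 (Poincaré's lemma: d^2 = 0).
d(df) = 0

Step 1: df = sum_i (∂f/∂x_i) dx_i = (2*x*y) dx + (x^2 - 2*z^2) dy + (2*z*(-2*y + 3*z)) dz.
Step 2: Apply d again. Using the 1-form formula, the coefficient of dx ∧ dy in d(df) is ∂^2 f/∂x ∂y - ∂^2 f/∂y ∂x = (2*x) - (2*x) = 0 (equality of mixed partials for smooth f).
Similarly for dx ∧ dz and dy ∧ dz — all coefficients vanish. So d(df) = 0.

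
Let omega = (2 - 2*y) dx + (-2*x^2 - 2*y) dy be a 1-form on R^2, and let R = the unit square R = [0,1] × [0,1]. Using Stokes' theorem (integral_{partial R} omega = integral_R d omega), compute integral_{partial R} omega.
integral_(partial R) omega = 0

Stokes: integral_partial_R omega = integral_R d omega with d omega = (∂Q/∂x - ∂P/∂y) dx ∧ dy.
  ∂Q/∂x = -4*x
  ∂P/∂y = -2
  integrand = ∂Q/∂x - ∂P/∂y = 2 - 4*x.
Integrating over R: integral_0^1 integral_0^1 (2 - 4*x) dx dy = 0.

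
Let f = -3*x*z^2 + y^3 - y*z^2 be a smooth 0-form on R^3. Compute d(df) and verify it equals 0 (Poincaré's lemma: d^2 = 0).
d(df) = 0

Step 1: df = sum_i (∂f/∂x_i) dx_i = (-3*z^2) dx + (3*y^2 - z^2) dy + (2*z*(-3*x - y)) dz.
Step 2: Apply d again. Using the 1-form formula, the coefficient of dx ∧ dy in d(df) is ∂^2 f/∂x ∂y - ∂^2 f/∂y ∂x = (0) - (0) = 0 (equality of mixed partials for smooth f).
Similarly for dx ∧ dz and dy ∧ dz — all coefficients vanish. So d(df) = 0.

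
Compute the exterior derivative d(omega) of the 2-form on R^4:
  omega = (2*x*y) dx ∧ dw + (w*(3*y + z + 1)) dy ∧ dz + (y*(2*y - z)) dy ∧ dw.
d(omega) = (-2*x) dx ∧ dy ∧ dw + (4*y + z + 1) dy ∧ dz ∧ dw

For a 2-form omega = sum_{i<j} g_{ij} dx_i ∧ dx_j, the exterior derivative is
  d(omega) = sum_{i<j} d(g_{ij}) ∧ dx_i ∧ dx_j = sum_{i<j, k} (∂g_{ij}/∂x_k) dx_k ∧ dx_i ∧ dx_j.
Expand each term, using dx_k ∧ dx_i ∧ dx_j = sgn(permutation) dx_{(a)} ∧ dx_{(b)} ∧ dx_{(c)} with (a < b < c) sorted:
  d(2*x*y) includes (∂/∂y)(2*x*y) dy = (2*x) dy, which multiplied by dx ∧ dw gives (-2*x) dx ∧ dy ∧ dw
  d(w*(3*y + z + 1)) includes (∂/∂w)(w*(3*y + z + 1)) dw = (3*y + z + 1) dw, which multiplied by dy ∧ dz gives (3*y + z + 1) dy ∧ dz ∧ dw
  d(y*(2*y - z)) includes (∂/∂z)(y*(2*y - z)) dz = (-y) dz, which multiplied by dy ∧ dw gives (y) dy ∧ dz ∧ dw
Collecting like 3-forms: d(omega) = (-2*x) dx ∧ dy ∧ dw + (4*y + z + 1) dy ∧ dz ∧ dw.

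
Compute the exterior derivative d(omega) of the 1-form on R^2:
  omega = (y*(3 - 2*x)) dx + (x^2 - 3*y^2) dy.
d(omega) = (4*x - 3) dx ∧ dy

For a 1-form omega = sum_i f_i dx_i, the exterior derivative is
  d(omega) = sum_{i < j} (∂f_j/∂x_i - ∂f_i/∂x_j) dx_i ∧ dx_j.
  coefficient of dx ∧ dy: ∂f_2/∂x - ∂f_1/∂y = ∂(x^2 - 3*y^2)/∂x - ∂(y*(3 - 2*x))/∂y = 4*x - 3
Assembling: d(omega) = (4*x - 3) dx ∧ dy.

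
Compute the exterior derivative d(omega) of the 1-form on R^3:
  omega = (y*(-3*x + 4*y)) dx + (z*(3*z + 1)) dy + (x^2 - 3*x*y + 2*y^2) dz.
d(omega) = (3*x - 8*y) dx ∧ dy + (2*x - 3*y) dx ∧ dz + (-3*x + 4*y - 6*z - 1) dy ∧ dz

For a 1-form omega = sum_i f_i dx_i, the exterior derivative is
  d(omega) = sum_{i < j} (∂f_j/∂x_i - ∂f_i/∂x_j) dx_i ∧ dx_j.
  coefficient of dx ∧ dy: ∂f_2/∂x - ∂f_1/∂y = ∂(z*(3*z + 1))/∂x - ∂(y*(-3*x + 4*y))/∂y = 3*x - 8*y
  coefficient of dx ∧ dz: ∂f_3/∂x - ∂f_1/∂z = ∂(x^2 - 3*x*y + 2*y^2)/∂x - ∂(y*(-3*x + 4*y))/∂z = 2*x - 3*y
  coefficient of dy ∧ dz: ∂f_3/∂y - ∂f_2/∂z = ∂(x^2 - 3*x*y + 2*y^2)/∂y - ∂(z*(3*z + 1))/∂z = -3*x + 4*y - 6*z - 1
Assembling: d(omega) = (3*x - 8*y) dx ∧ dy + (2*x - 3*y) dx ∧ dz + (-3*x + 4*y - 6*z - 1) dy ∧ dz.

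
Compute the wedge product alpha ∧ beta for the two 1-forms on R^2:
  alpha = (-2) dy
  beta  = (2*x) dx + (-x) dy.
alpha ∧ beta = (4*x) dx ∧ dy

Distribute the wedge, using dx_i ∧ dx_j = -dx_j ∧ dx_i and dx_i ∧ dx_i = 0. For each pair (i, j) with i < j, the coefficient of dx_i ∧ dx_j in alpha ∧ beta is (alpha_i * beta_j - alpha_j * beta_i). Collecting: alpha ∧ beta = (4*x) dx ∧ dy.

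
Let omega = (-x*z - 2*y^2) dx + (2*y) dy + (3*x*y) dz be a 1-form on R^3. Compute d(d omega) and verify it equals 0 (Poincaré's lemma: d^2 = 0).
d(d omega) = 0

Step 1: d omega = sum_{i<j} (∂f_j/∂x_i - ∂f_i/∂x_j) dx_i ∧ dx_j:
  coeff of dx ∧ dy: 4*y
  coeff of dx ∧ dz: x + 3*y
  coeff of dy ∧ dz: 3*x
Step 2: Apply d again to each 2-form coefficient. The only possible 3-form in R^3 is dx ∧ dy ∧ dz, with coefficient
  ∂(coeff of dy∧dz)/∂x - ∂(coeff of dx∧dz)/∂y + ∂(coeff of dx∧dy)/∂z
  = ∂/∂x (3*x) - ∂/∂y (x + 3*y) + ∂/∂z (4*y).
Each of these terms simplifies to sums of mixed partials that cancel in pairs. The result is 0 (by equality of mixed partials for smooth functions — Schwarz / Clairaut).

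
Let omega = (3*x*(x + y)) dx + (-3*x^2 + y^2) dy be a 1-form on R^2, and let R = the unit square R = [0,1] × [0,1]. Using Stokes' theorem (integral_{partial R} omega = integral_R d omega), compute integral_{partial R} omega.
integral_(partial R) omega = -9/2

Stokes: integral_partial_R omega = integral_R d omega with d omega = (∂Q/∂x - ∂P/∂y) dx ∧ dy.
  ∂Q/∂x = -6*x
  ∂P/∂y = 3*x
  integrand = ∂Q/∂x - ∂P/∂y = -9*x.
Integrating over R: integral_0^1 integral_0^1 (-9*x) dx dy = -9/2.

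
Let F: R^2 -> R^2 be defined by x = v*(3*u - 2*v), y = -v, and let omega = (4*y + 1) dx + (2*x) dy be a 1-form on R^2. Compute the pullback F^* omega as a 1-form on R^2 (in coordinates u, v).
F^* omega = (3*v*(1 - 4*v)) du + (-18*u*v + 3*u + 20*v^2 - 4*v) dv

Using F^*(f dg) = (f ∘ F) d(g ∘ F), substitute each coordinate x_i by F_i(u, v) in f_i, and replace dx_i by d F_i = (∂F_i/∂u) du + (∂F_i/∂v) dv.
  For the x component: f_1(F) = 1 - 4*v; d F_1 = (3*v) du + (3*u - 4*v) dv
  For the y component: f_2(F) = 2*v*(3*u - 2*v); d F_2 = (0) du + (-1) dv
Combining and collecting du, dv coefficients:
  coeff of du: 3*v*(1 - 4*v)
  coeff of dv: -18*u*v + 3*u + 20*v^2 - 4*v
F^* omega = (3*v*(1 - 4*v)) du + (-18*u*v + 3*u + 20*v^2 - 4*v) dv.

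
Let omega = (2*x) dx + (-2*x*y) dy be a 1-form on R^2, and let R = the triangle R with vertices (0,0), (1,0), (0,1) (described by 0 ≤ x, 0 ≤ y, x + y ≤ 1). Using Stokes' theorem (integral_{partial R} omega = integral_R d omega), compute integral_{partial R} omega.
integral_(partial R) omega = -1/3

Stokes: integral_partial_R omega = integral_R d omega with d omega = (∂Q/∂x - ∂P/∂y) dx ∧ dy.
  ∂Q/∂x = -2*y
  ∂P/∂y = 0
  integrand = ∂Q/∂x - ∂P/∂y = -2*y.
Integrating over R: integral_0^1 integral_0^{1-x} (-2*y) dy dx = -1/3.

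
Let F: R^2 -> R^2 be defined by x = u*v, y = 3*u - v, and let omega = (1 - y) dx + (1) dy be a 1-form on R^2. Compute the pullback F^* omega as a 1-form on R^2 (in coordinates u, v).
F^* omega = (-3*u*v + v^2 + v + 3) du + (-3*u^2 + u*v + u - 1) dv

Using F^*(f dg) = (f ∘ F) d(g ∘ F), substitute each coordinate x_i by F_i(u, v) in f_i, and replace dx_i by d F_i = (∂F_i/∂u) du + (∂F_i/∂v) dv.
  For the x component: f_1(F) = -3*u + v + 1; d F_1 = (v) du + (u) dv
  For the y component: f_2(F) = 1; d F_2 = (3) du + (-1) dv
Combining and collecting du, dv coefficients:
  coeff of du: -3*u*v + v^2 + v + 3
  coeff of dv: -3*u^2 + u*v + u - 1
F^* omega = (-3*u*v + v^2 + v + 3) du + (-3*u^2 + u*v + u - 1) dv.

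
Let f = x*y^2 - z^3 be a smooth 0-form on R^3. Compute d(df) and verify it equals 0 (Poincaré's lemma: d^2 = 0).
d(df) = 0

Step 1: df = sum_i (∂f/∂x_i) dx_i = (y^2) dx + (2*x*y) dy + (-3*z^2) dz.
Step 2: Apply d again. Using the 1-form formula, the coefficient of dx ∧ dy in d(df) is ∂^2 f/∂x ∂y - ∂^2 f/∂y ∂x = (2*y) - (2*y) = 0 (equality of mixed partials for smooth f).
Similarly for dx ∧ dz and dy ∧ dz — all coefficients vanish. So d(df) = 0.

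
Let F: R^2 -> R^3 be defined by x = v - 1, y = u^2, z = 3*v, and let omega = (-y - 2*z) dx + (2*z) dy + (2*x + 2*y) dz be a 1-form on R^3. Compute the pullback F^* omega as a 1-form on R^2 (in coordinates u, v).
F^* omega = (12*u*v) du + (5*u^2 - 6) dv

Using F^*(f dg) = (f ∘ F) d(g ∘ F), substitute each coordinate x_i by F_i(u, v) in f_i, and replace dx_i by d F_i = (∂F_i/∂u) du + (∂F_i/∂v) dv.
  For the x component: f_1(F) = -u^2 - 6*v; d F_1 = (0) du + (1) dv
  For the y component: f_2(F) = 6*v; d F_2 = (2*u) du + (0) dv
  For the z component: f_3(F) = 2*u^2 + 2*v - 2; d F_3 = (0) du + (3) dv
Combining and collecting du, dv coefficients:
  coeff of du: 12*u*v
  coeff of dv: 5*u^2 - 6
F^* omega = (12*u*v) du + (5*u^2 - 6) dv.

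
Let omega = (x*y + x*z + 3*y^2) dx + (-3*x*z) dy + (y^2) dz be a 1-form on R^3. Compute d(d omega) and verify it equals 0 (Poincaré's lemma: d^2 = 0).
d(d omega) = 0

Step 1: d omega = sum_{i<j} (∂f_j/∂x_i - ∂f_i/∂x_j) dx_i ∧ dx_j:
  coeff of dx ∧ dy: -x - 6*y - 3*z
  coeff of dx ∧ dz: -x
  coeff of dy ∧ dz: 3*x + 2*y
Step 2: Apply d again to each 2-form coefficient. The only possible 3-form in R^3 is dx ∧ dy ∧ dz, with coefficient
  ∂(coeff of dy∧dz)/∂x - ∂(coeff of dx∧dz)/∂y + ∂(coeff of dx∧dy)/∂z
  = ∂/∂x (3*x + 2*y) - ∂/∂y (-x) + ∂/∂z (-x - 6*y - 3*z).
Each of these terms simplifies to sums of mixed partials that cancel in pairs. The result is 0 (by equality of mixed partials for smooth functions — Schwarz / Clairaut).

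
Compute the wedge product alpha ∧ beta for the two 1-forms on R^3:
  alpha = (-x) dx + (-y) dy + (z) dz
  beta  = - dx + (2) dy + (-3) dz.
alpha ∧ beta = (-2*x - y) dx ∧ dy + (3*x + z) dx ∧ dz + (3*y - 2*z) dy ∧ dz

Distribute the wedge, using dx_i ∧ dx_j = -dx_j ∧ dx_i and dx_i ∧ dx_i = 0. For each pair (i, j) with i < j, the coefficient of dx_i ∧ dx_j in alpha ∧ beta is (alpha_i * beta_j - alpha_j * beta_i). Collecting: alpha ∧ beta = (-2*x - y) dx ∧ dy + (3*x + z) dx ∧ dz + (3*y - 2*z) dy ∧ dz.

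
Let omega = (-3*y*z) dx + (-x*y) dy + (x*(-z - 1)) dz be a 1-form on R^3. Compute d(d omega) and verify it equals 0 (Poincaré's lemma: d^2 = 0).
d(d omega) = 0

Step 1: d omega = sum_{i<j} (∂f_j/∂x_i - ∂f_i/∂x_j) dx_i ∧ dx_j:
  coeff of dx ∧ dy: -y + 3*z
  coeff of dx ∧ dz: 3*y - z - 1
  coeff of dy ∧ dz: 0
Step 2: Apply d again to each 2-form coefficient. The only possible 3-form in R^3 is dx ∧ dy ∧ dz, with coefficient
  ∂(coeff of dy∧dz)/∂x - ∂(coeff of dx∧dz)/∂y + ∂(coeff of dx∧dy)/∂z
  = ∂/∂x (0) - ∂/∂y (3*y - z - 1) + ∂/∂z (-y + 3*z).
Each of these terms simplifies to sums of mixed partials that cancel in pairs. The result is 0 (by equality of mixed partials for smooth functions — Schwarz / Clairaut).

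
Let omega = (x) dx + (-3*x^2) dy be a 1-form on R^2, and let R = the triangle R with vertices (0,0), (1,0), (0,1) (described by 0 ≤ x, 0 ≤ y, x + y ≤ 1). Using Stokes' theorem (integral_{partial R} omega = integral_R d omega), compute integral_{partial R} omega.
integral_(partial R) omega = -1

Stokes: integral_partial_R omega = integral_R d omega with d omega = (∂Q/∂x - ∂P/∂y) dx ∧ dy.
  ∂Q/∂x = -6*x
  ∂P/∂y = 0
  integrand = ∂Q/∂x - ∂P/∂y = -6*x.
Integrating over R: integral_0^1 integral_0^{1-x} (-6*x) dy dx = -1.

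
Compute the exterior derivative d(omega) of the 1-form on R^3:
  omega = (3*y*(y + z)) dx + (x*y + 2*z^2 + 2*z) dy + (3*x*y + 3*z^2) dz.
d(omega) = (-5*y - 3*z) dx ∧ dy + (3*x - 4*z - 2) dy ∧ dz

For a 1-form omega = sum_i f_i dx_i, the exterior derivative is
  d(omega) = sum_{i < j} (∂f_j/∂x_i - ∂f_i/∂x_j) dx_i ∧ dx_j.
  coefficient of dx ∧ dy: ∂f_2/∂x - ∂f_1/∂y = ∂(x*y + 2*z^2 + 2*z)/∂x - ∂(3*y*(y + z))/∂y = -5*y - 3*z
  coefficient of dy ∧ dz: ∂f_3/∂y - ∂f_2/∂z = ∂(3*x*y + 3*z^2)/∂y - ∂(x*y + 2*z^2 + 2*z)/∂z = 3*x - 4*z - 2
Assembling: d(omega) = (-5*y - 3*z) dx ∧ dy + (3*x - 4*z - 2) dy ∧ dz.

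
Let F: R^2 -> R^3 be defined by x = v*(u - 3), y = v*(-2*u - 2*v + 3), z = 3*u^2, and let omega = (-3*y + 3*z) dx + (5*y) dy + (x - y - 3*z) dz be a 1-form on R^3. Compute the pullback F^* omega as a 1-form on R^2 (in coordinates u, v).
F^* omega = (-54*u^3 + 27*u^2*v + 38*u*v^2 - 36*u*v + 26*v^3 - 39*v^2) du + (9*u^3 + 26*u^2*v - 27*u^2 + 66*u*v^2 - 87*u*v + 40*v^3 - 108*v^2 + 72*v) dv

Using F^*(f dg) = (f ∘ F) d(g ∘ F), substitute each coordinate x_i by F_i(u, v) in f_i, and replace dx_i by d F_i = (∂F_i/∂u) du + (∂F_i/∂v) dv.
  For the x component: f_1(F) = 9*u^2 + 6*u*v + 6*v^2 - 9*v; d F_1 = (v) du + (u - 3) dv
  For the y component: f_2(F) = 5*v*(-2*u - 2*v + 3); d F_2 = (-2*v) du + (-2*u - 4*v + 3) dv
  For the z component: f_3(F) = -9*u^2 + 3*u*v + 2*v^2 - 6*v; d F_3 = (6*u) du + (0) dv
Combining and collecting du, dv coefficients:
  coeff of du: -54*u^3 + 27*u^2*v + 38*u*v^2 - 36*u*v + 26*v^3 - 39*v^2
  coeff of dv: 9*u^3 + 26*u^2*v - 27*u^2 + 66*u*v^2 - 87*u*v + 40*v^3 - 108*v^2 + 72*v
F^* omega = (-54*u^3 + 27*u^2*v + 38*u*v^2 - 36*u*v + 26*v^3 - 39*v^2) du + (9*u^3 + 26*u^2*v - 27*u^2 + 66*u*v^2 - 87*u*v + 40*v^3 - 108*v^2 + 72*v) dv.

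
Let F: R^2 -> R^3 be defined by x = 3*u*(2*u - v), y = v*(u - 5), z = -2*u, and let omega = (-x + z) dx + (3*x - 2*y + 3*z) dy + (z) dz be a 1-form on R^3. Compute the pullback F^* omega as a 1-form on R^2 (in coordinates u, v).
F^* omega = (-72*u^3 + 72*u^2*v - 24*u^2 - 20*u*v^2 + 4*u + 10*v^2) du + (36*u^3 - 20*u^2*v - 90*u^2 + 65*u*v + 30*u - 50*v) dv

Using F^*(f dg) = (f ∘ F) d(g ∘ F), substitute each coordinate x_i by F_i(u, v) in f_i, and replace dx_i by d F_i = (∂F_i/∂u) du + (∂F_i/∂v) dv.
  For the x component: f_1(F) = u*(-6*u + 3*v - 2); d F_1 = (12*u - 3*v) du + (-3*u) dv
  For the y component: f_2(F) = 18*u^2 - 11*u*v - 6*u + 10*v; d F_2 = (v) du + (u - 5) dv
  For the z component: f_3(F) = -2*u; d F_3 = (-2) du + (0) dv
Combining and collecting du, dv coefficients:
  coeff of du: -72*u^3 + 72*u^2*v - 24*u^2 - 20*u*v^2 + 4*u + 10*v^2
  coeff of dv: 36*u^3 - 20*u^2*v - 90*u^2 + 65*u*v + 30*u - 50*v
F^* omega = (-72*u^3 + 72*u^2*v - 24*u^2 - 20*u*v^2 + 4*u + 10*v^2) du + (36*u^3 - 20*u^2*v - 90*u^2 + 65*u*v + 30*u - 50*v) dv.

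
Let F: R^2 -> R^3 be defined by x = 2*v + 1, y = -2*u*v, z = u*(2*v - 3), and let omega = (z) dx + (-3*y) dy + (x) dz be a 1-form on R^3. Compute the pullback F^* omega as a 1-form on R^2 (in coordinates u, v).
F^* omega = (-12*u*v^2 + 4*v^2 - 4*v - 3) du + (4*u*(-3*u*v + 2*v - 1)) dv

Using F^*(f dg) = (f ∘ F) d(g ∘ F), substitute each coordinate x_i by F_i(u, v) in f_i, and replace dx_i by d F_i = (∂F_i/∂u) du + (∂F_i/∂v) dv.
  For the x component: f_1(F) = u*(2*v - 3); d F_1 = (0) du + (2) dv
  For the y component: f_2(F) = 6*u*v; d F_2 = (-2*v) du + (-2*u) dv
  For the z component: f_3(F) = 2*v + 1; d F_3 = (2*v - 3) du + (2*u) dv
Combining and collecting du, dv coefficients:
  coeff of du: -12*u*v^2 + 4*v^2 - 4*v - 3
  coeff of dv: 4*u*(-3*u*v + 2*v - 1)
F^* omega = (-12*u*v^2 + 4*v^2 - 4*v - 3) du + (4*u*(-3*u*v + 2*v - 1)) dv.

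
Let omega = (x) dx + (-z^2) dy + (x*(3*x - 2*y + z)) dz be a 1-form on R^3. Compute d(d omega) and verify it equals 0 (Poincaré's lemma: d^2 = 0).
d(d omega) = 0

Step 1: d omega = sum_{i<j} (∂f_j/∂x_i - ∂f_i/∂x_j) dx_i ∧ dx_j:
  coeff of dx ∧ dy: 0
  coeff of dx ∧ dz: 6*x - 2*y + z
  coeff of dy ∧ dz: -2*x + 2*z
Step 2: Apply d again to each 2-form coefficient. The only possible 3-form in R^3 is dx ∧ dy ∧ dz, with coefficient
  ∂(coeff of dy∧dz)/∂x - ∂(coeff of dx∧dz)/∂y + ∂(coeff of dx∧dy)/∂z
  = ∂/∂x (-2*x + 2*z) - ∂/∂y (6*x - 2*y + z) + ∂/∂z (0).
Each of these terms simplifies to sums of mixed partials that cancel in pairs. The result is 0 (by equality of mixed partials for smooth functions — Schwarz / Clairaut).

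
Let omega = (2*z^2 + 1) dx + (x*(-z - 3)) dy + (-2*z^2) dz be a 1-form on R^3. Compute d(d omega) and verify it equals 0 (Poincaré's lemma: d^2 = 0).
d(d omega) = 0

Step 1: d omega = sum_{i<j} (∂f_j/∂x_i - ∂f_i/∂x_j) dx_i ∧ dx_j:
  coeff of dx ∧ dy: -z - 3
  coeff of dx ∧ dz: -4*z
  coeff of dy ∧ dz: x
Step 2: Apply d again to each 2-form coefficient. The only possible 3-form in R^3 is dx ∧ dy ∧ dz, with coefficient
  ∂(coeff of dy∧dz)/∂x - ∂(coeff of dx∧dz)/∂y + ∂(coeff of dx∧dy)/∂z
  = ∂/∂x (x) - ∂/∂y (-4*z) + ∂/∂z (-z - 3).
Each of these terms simplifies to sums of mixed partials that cancel in pairs. The result is 0 (by equality of mixed partials for smooth functions — Schwarz / Clairaut).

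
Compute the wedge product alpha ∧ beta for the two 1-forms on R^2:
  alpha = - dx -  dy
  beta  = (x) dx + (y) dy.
alpha ∧ beta = (x - y) dx ∧ dy

Distribute the wedge, using dx_i ∧ dx_j = -dx_j ∧ dx_i and dx_i ∧ dx_i = 0. For each pair (i, j) with i < j, the coefficient of dx_i ∧ dx_j in alpha ∧ beta is (alpha_i * beta_j - alpha_j * beta_i). Collecting: alpha ∧ beta = (x - y) dx ∧ dy.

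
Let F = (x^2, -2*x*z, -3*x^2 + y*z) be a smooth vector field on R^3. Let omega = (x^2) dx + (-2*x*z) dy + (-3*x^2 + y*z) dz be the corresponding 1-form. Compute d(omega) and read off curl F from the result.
d(omega) = (2*x + z) dy ∧ dz + (6*x) dz ∧ dx + (-2*z) dx ∧ dy; curl F = (2*x + z, 6*x, -2*z)

d omega = sum_{i<j} (∂f_j/∂x_i - ∂f_i/∂x_j) dx_i ∧ dx_j. Under the identification (dy ∧ dz, dz ∧ dx, dx ∧ dy) ↔ (e_x, e_y, e_z), the coefficients are exactly the components of curl F. Compute:
  ∂R/∂y - ∂Q/∂z = (z) - (-2*x) = 2*x + z
  ∂P/∂z - ∂R/∂x = (0) - (-6*x) = 6*x
  ∂Q/∂x - ∂P/∂y = (-2*z) - (0) = -2*z.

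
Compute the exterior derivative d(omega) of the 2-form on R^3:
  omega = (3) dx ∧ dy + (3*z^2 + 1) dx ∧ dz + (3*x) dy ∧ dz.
d(omega) = (3) dx ∧ dy ∧ dz

For a 2-form omega = sum_{i<j} g_{ij} dx_i ∧ dx_j, the exterior derivative is
  d(omega) = sum_{i<j} d(g_{ij}) ∧ dx_i ∧ dx_j = sum_{i<j, k} (∂g_{ij}/∂x_k) dx_k ∧ dx_i ∧ dx_j.
Expand each term, using dx_k ∧ dx_i ∧ dx_j = sgn(permutation) dx_{(a)} ∧ dx_{(b)} ∧ dx_{(c)} with (a < b < c) sorted:
  d(3*x) includes (∂/∂x)(3*x) dx = (3) dx, which multiplied by dy ∧ dz gives (3) dx ∧ dy ∧ dz
Collecting like 3-forms: d(omega) = (3) dx ∧ dy ∧ dz.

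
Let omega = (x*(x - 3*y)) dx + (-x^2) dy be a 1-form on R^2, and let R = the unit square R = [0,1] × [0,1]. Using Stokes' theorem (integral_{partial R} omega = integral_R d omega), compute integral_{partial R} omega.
integral_(partial R) omega = 1/2

Stokes: integral_partial_R omega = integral_R d omega with d omega = (∂Q/∂x - ∂P/∂y) dx ∧ dy.
  ∂Q/∂x = -2*x
  ∂P/∂y = -3*x
  integrand = ∂Q/∂x - ∂P/∂y = x.
Integrating over R: integral_0^1 integral_0^1 (x) dx dy = 1/2.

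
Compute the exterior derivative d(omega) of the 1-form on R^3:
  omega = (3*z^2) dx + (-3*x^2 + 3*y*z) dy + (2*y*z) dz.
d(omega) = (-6*x) dx ∧ dy + (-6*z) dx ∧ dz + (-3*y + 2*z) dy ∧ dz

For a 1-form omega = sum_i f_i dx_i, the exterior derivative is
  d(omega) = sum_{i < j} (∂f_j/∂x_i - ∂f_i/∂x_j) dx_i ∧ dx_j.
  coefficient of dx ∧ dy: ∂f_2/∂x - ∂f_1/∂y = ∂(-3*x^2 + 3*y*z)/∂x - ∂(3*z^2)/∂y = -6*x
  coefficient of dx ∧ dz: ∂f_3/∂x - ∂f_1/∂z = ∂(2*y*z)/∂x - ∂(3*z^2)/∂z = -6*z
  coefficient of dy ∧ dz: ∂f_3/∂y - ∂f_2/∂z = ∂(2*y*z)/∂y - ∂(-3*x^2 + 3*y*z)/∂z = -3*y + 2*z
Assembling: d(omega) = (-6*x) dx ∧ dy + (-6*z) dx ∧ dz + (-3*y + 2*z) dy ∧ dz.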